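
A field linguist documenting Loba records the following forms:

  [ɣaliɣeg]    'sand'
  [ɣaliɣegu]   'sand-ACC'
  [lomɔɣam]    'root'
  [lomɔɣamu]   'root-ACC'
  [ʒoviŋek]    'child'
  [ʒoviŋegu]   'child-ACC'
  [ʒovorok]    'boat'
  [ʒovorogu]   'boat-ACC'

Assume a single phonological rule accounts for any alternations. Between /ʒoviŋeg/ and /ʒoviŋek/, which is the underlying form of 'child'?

In [ʒoviŋek] and [ʒoviŋegu] the final segment of 'child' alternates: [k] ~ [g].
Compare 'sand', with invariant [g] in [ɣaliɣeg] and [ɣaliɣegu]: an analysis with underlying /g/ and a rule producing [k] in isolation would wrongly predict alternation here too.
The alternation reflects intervocalic voicing: voiceless stops become voiced between vowels. /k/ is underlying.

/ʒoviŋek/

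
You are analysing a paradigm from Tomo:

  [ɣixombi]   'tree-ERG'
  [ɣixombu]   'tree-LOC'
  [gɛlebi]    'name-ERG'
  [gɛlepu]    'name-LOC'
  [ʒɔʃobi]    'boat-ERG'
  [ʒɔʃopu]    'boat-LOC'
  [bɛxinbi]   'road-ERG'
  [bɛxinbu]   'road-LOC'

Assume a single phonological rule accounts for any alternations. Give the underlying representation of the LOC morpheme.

/-pu/

The LOC suffix surfaces as [-bu] and [-pu], depending on the final segment of the stem.
The ERG suffix, which begins with [b], is invariant after every stem; so [b] is not altered by any rule here.
So the underlying form is /-pu/, and voiceless stops become voiced after a nasal.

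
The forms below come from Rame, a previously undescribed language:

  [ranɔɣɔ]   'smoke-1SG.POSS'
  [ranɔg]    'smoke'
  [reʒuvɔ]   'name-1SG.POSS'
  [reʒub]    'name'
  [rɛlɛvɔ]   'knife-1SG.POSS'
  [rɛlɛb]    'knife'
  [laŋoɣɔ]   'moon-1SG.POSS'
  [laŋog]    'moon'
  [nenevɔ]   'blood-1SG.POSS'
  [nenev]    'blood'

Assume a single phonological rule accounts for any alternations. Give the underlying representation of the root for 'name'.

In [reʒuvɔ] and [reʒub] the final segment of 'name' alternates: [v] ~ [b].
But 'blood' keeps [v] in both environments ([nenevɔ], [nenev]), so there is no rule changing /v/ to [b] in isolation.
The underlying segment must be /b/; voiced stops become fricatives between vowels, yielding [v] there.

/reʒub/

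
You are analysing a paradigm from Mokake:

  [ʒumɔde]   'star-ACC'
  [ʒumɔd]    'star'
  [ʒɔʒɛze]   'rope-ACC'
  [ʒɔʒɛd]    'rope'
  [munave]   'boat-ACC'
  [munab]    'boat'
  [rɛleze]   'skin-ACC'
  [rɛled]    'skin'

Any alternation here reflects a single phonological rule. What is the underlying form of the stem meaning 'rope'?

/ʒɔʒɛz/

The root 'rope' surfaces as [ʒɔʒɛze] and [ʒɔʒɛd], with a stem-final [z] ~ [d] alternation.
But 'star' keeps [d] in both environments ([ʒumɔde], [ʒumɔd]), so there is no rule changing /d/ to [z] before the ACC suffix.
The underlying segment must be /z/; voiced fricatives become stops word-finally, yielding [d] there.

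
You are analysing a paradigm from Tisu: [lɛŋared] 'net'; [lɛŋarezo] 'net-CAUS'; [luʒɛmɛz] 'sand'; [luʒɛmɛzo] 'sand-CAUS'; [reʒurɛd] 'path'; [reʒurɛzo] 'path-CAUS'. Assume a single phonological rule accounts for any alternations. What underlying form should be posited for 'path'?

/reʒurɛd/

The root 'path' surfaces as [reʒurɛd] and [reʒurɛzo], with a stem-final [d] ~ [z] alternation.
But 'sand' keeps [z] in both environments ([luʒɛmɛz], [luʒɛmɛzo]), so there is no rule changing /z/ to [d] in isolation.
The alternation reflects intervocalic spirantization: voiced stops become fricatives between vowels. /d/ is underlying.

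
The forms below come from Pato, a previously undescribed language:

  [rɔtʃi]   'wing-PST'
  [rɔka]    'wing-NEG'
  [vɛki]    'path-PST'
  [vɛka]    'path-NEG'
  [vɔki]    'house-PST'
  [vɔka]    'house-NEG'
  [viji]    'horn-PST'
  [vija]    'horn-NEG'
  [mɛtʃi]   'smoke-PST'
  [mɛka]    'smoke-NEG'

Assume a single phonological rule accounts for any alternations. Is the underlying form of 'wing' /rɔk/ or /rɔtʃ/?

/rɔtʃ/

In [rɔtʃi] and [rɔka] the final segment of 'wing' alternates: [tʃ] ~ [k].
If /k/ were underlying and a rule turned it into [tʃ] before the PST suffix, 'house' would also alternate; but it has [k] in both [vɔki] and [vɔka].
Therefore /tʃ/ is basic and [k] is derived by depalatalization (palato-alveolar /tʃ/ becomes [k] when no front vowel follows).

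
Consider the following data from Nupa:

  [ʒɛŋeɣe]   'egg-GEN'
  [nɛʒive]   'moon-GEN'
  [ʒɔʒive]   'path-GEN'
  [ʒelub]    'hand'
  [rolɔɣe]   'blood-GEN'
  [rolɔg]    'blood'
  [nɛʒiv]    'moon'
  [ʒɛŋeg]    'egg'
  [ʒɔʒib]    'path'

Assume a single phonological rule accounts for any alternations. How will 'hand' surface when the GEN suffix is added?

[ʒeluve]

In [ʒɔʒib] and [ʒɔʒive] the final segment of 'path' alternates: [b] ~ [v].
If /v/ were underlying and a rule turned it into [b] in isolation, 'moon' would also alternate; but it has [v] in both [nɛʒiv] and [nɛʒive].
The underlying segment must be /b/; voiced stops become fricatives between vowels, yielding [v] there.
The one attested form of 'hand', [ʒelub], shows underlying /ʒelub/. Applying the same rule between vowels gives [ʒeluve].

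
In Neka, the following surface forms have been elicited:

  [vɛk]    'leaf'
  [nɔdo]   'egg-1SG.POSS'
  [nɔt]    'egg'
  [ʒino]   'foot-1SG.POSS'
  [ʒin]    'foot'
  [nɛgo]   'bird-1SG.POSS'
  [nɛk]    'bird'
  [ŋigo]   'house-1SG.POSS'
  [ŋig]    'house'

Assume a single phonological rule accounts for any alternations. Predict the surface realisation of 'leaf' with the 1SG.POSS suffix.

[vɛgo]

The root 'bird' surfaces as [nɛgo] and [nɛk], with a stem-final [g] ~ [k] alternation.
But 'house' keeps [g] in both environments ([ŋigo], [ŋig]), so there is no rule changing /g/ to [k] in isolation.
So /k/ is underlying, and a rule of intervocalic voicing — voiceless stops become voiced between vowels — gives [g].
The one attested form of 'leaf', [vɛk], shows underlying /vɛk/. Applying the same rule between vowels gives [vɛgo].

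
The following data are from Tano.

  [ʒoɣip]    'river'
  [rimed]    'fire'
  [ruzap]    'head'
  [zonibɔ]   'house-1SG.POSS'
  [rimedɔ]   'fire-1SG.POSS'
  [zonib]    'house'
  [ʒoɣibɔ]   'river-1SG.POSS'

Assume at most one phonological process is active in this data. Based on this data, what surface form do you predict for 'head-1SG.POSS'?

[ruzabɔ]

'river' shows [b] ~ [p] at the end of the stem ([ʒoɣibɔ] vs [ʒoɣip]).
Compare 'house', with invariant [b] in [zonibɔ] and [zonib]: an analysis with underlying /b/ and a rule producing [p] in isolation would wrongly predict alternation here too.
The alternation reflects intervocalic voicing: voiceless stops become voiced between vowels. /p/ is underlying.
From [ruzap] the stem 'head' is /ruzap/; between vowels this yields [ruzabɔ].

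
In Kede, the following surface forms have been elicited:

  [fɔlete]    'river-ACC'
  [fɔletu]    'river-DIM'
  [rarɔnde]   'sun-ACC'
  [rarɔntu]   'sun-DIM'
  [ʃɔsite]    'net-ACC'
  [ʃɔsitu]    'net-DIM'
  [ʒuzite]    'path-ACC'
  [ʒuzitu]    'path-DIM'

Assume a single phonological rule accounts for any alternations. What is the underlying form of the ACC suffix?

The ACC morpheme has two allomorphs, [-de] and [-te].
By contrast the DIM suffix keeps its initial [t] throughout — that segment must be underlying.
So the underlying form is /-de/, and voiced stops become voiceless after a vowel.

/-de/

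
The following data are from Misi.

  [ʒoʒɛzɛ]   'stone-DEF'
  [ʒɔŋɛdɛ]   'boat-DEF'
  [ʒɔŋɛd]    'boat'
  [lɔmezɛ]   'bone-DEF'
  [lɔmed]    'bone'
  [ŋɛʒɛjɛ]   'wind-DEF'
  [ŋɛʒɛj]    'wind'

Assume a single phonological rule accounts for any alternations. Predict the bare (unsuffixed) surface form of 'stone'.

[ʒoʒɛd]

'bone' shows [z] ~ [d] at the end of the stem ([lɔmezɛ] vs [lɔmed]).
But 'boat' keeps [d] in both environments ([ʒɔŋɛdɛ], [ʒɔŋɛd]), so there is no rule changing /d/ to [z] before the DEF suffix.
So /z/ is underlying, and a rule of word-final hardening — voiced fricatives become stops word-finally — gives [d].
The one attested form of 'stone', [ʒoʒɛzɛ], shows underlying /ʒoʒɛz/. Applying the same rule word-finally gives [ʒoʒɛd].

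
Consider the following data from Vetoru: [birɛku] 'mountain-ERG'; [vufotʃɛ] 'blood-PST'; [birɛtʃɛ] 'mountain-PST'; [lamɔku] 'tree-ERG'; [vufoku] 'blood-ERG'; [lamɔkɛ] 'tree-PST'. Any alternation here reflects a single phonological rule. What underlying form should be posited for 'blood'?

The stem for 'blood' ends in [k] in [vufoku] but [tʃ] in [vufotʃɛ].
If /k/ were underlying and a rule turned it into [tʃ] before the PST suffix, 'tree' would also alternate; but it has [k] in both [lamɔku] and [lamɔkɛ].
So /tʃ/ is underlying, and a rule of depalatalization — palato-alveolar /tʃ/ becomes [k] when no front vowel follows — gives [k].
The underlying form of 'blood' is therefore /vufotʃ/.

/vufotʃ/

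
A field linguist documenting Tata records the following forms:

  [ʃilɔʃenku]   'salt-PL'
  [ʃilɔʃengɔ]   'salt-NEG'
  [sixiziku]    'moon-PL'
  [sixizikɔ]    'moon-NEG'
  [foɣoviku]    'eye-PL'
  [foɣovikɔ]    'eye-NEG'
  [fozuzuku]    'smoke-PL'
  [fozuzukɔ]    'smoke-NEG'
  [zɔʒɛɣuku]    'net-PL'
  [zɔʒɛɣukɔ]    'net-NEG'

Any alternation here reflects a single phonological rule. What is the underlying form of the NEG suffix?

/-gɔ/

The NEG suffix surfaces as [-gɔ] and [-kɔ], depending on the final segment of the stem.
By contrast the PL suffix keeps its initial [k] throughout — that segment must be underlying.
So the underlying form is /-gɔ/, and voiced stops become voiceless after a vowel.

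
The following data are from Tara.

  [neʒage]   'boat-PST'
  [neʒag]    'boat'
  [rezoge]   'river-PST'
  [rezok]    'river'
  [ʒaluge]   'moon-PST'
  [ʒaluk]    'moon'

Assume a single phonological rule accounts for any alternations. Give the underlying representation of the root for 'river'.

/rezok/

The root 'river' surfaces as [rezoge] and [rezok], with a stem-final [g] ~ [k] alternation.
But 'boat' keeps [g] in both environments ([neʒage], [neʒag]), so there is no rule changing /g/ to [k] in isolation.
The underlying segment must be /k/; voiceless stops become voiced between vowels, yielding [g] there.
So 'river' = /rezok/.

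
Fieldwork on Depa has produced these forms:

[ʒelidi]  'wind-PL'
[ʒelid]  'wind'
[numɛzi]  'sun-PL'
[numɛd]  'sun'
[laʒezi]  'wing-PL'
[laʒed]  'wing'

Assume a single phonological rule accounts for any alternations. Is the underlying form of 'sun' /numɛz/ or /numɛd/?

'sun' shows [z] ~ [d] at the end of the stem ([numɛzi] vs [numɛd]).
But 'wind' keeps [d] in both environments ([ʒelidi], [ʒelid]), so there is no rule changing /d/ to [z] before the PL suffix.
So /z/ is underlying, and a rule of word-final hardening — voiced fricatives become stops word-finally — gives [d].

/numɛz/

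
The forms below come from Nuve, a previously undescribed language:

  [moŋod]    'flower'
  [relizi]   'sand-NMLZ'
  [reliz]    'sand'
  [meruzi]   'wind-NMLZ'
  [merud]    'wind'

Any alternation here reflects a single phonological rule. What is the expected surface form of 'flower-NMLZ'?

[moŋozi]

'wind' shows [z] ~ [d] at the end of the stem ([meruzi] vs [merud]).
Compare 'sand', with invariant [z] in [relizi] and [reliz]: an analysis with underlying /z/ and a rule producing [d] in isolation would wrongly predict alternation here too.
The underlying segment must be /d/; voiced stops become fricatives between vowels, yielding [z] there.
The one attested form of 'flower', [moŋod], shows underlying /moŋod/. Applying the same rule between vowels gives [moŋozi].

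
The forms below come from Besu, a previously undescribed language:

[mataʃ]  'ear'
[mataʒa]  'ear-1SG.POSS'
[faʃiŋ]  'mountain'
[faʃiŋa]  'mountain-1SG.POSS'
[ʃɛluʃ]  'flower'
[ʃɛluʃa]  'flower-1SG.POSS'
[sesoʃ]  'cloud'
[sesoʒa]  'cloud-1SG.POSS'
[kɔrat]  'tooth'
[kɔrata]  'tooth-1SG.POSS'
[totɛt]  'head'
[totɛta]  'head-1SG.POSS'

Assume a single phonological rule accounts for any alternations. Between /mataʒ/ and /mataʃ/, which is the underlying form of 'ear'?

/mataʒ/

In [mataʃ] and [mataʒa] the final segment of 'ear' alternates: [ʃ] ~ [ʒ].
The stem 'flower' ([ʃɛluʃ], [ʃɛluʃa]) shows [ʃ] unchanged in both environments, so [ʃ] cannot be basic with [ʒ] derived before the 1SG.POSS suffix.
Therefore /ʒ/ is basic and [ʃ] is derived by word-final obstruent devoicing (voiced obstruents become voiceless word-finally).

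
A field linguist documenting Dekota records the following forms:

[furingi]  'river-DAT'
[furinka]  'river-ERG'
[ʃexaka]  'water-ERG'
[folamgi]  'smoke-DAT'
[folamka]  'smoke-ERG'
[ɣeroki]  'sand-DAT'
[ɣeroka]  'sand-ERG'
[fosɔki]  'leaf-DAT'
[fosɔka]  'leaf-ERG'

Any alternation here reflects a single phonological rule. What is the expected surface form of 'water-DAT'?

The DAT morpheme has two allomorphs, [-gi] and [-ki].
By contrast the ERG suffix keeps its initial [k] throughout — that segment must be underlying.
The DAT suffix is therefore /-gi/ underlyingly, with post-vocalic devoicing: voiced stops become voiceless after a vowel.
After 'water', which ends in a vowel, the suffix surfaces as [-ki], giving [ʃexaki].

[ʃexaki]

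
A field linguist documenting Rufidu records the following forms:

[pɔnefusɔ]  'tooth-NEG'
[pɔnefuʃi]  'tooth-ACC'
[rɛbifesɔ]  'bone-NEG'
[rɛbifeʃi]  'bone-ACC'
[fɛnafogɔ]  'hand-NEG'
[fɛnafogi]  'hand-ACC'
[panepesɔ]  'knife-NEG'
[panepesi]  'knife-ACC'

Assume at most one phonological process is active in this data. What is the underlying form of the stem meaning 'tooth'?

The stem for 'tooth' ends in [s] in [pɔnefusɔ] but [ʃ] in [pɔnefuʃi].
The stem 'knife' ([panepesɔ], [panepesi]) shows [s] unchanged in both environments, so [s] cannot be basic with [ʃ] derived before the ACC suffix.
The alternation reflects depalatalization: palato-alveolar /ʃ/ becomes [s] when no front vowel follows. /ʃ/ is underlying.

/pɔnefuʃ/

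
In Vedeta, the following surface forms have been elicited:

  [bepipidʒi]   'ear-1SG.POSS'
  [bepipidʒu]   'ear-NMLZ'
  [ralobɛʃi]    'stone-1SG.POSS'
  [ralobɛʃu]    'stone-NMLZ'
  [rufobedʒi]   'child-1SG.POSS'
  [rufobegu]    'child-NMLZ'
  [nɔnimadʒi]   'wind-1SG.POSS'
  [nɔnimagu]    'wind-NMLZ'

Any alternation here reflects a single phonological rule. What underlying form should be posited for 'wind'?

The stem for 'wind' ends in [dʒ] in [nɔnimadʒi] but [g] in [nɔnimagu].
Compare 'ear', with invariant [dʒ] in [bepipidʒi] and [bepipidʒu]: an analysis with underlying /dʒ/ and a rule producing [g] before the NMLZ suffix would wrongly predict alternation here too.
So /g/ is underlying, and a rule of palatalization before a front vowel — /g/ becomes palato-alveolar [dʒ] before a front vowel — gives [dʒ].
The underlying form of 'wind' is therefore /nɔnimag/.

/nɔnimag/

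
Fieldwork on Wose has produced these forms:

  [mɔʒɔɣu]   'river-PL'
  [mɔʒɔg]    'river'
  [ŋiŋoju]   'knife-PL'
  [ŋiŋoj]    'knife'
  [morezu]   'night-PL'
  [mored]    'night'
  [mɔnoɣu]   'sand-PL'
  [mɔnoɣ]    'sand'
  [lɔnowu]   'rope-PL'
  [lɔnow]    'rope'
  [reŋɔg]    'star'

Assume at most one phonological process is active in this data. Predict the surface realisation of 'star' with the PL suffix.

The root 'river' surfaces as [mɔʒɔɣu] and [mɔʒɔg], with a stem-final [ɣ] ~ [g] alternation.
But 'sand' keeps [ɣ] in both environments ([mɔnoɣu], [mɔnoɣ]), so there is no rule changing /ɣ/ to [g] in isolation.
So /g/ is underlying, and a rule of intervocalic spirantization — voiced stops become fricatives between vowels — gives [ɣ].
The one attested form of 'star', [reŋɔg], shows underlying /reŋɔg/. Applying the same rule between vowels gives [reŋɔɣu].

[reŋɔɣu]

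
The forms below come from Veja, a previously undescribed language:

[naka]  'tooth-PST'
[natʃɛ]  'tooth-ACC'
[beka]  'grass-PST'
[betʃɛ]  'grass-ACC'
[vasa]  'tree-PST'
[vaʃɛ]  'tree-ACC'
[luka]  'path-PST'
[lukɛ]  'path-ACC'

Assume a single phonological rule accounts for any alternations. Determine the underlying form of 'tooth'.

/natʃ/

'tooth' shows [k] ~ [tʃ] at the end of the stem ([naka] vs [natʃɛ]).
The stem 'path' ([luka], [lukɛ]) shows [k] unchanged in both environments, so [k] cannot be basic with [tʃ] derived before the ACC suffix.
Therefore /tʃ/ is basic and [k] is derived by depalatalization (palato-alveolar /tʃ/ and /ʃ/ become [k] and [s] when no front vowel follows).
Hence 'tooth' is /natʃ/ underlyingly.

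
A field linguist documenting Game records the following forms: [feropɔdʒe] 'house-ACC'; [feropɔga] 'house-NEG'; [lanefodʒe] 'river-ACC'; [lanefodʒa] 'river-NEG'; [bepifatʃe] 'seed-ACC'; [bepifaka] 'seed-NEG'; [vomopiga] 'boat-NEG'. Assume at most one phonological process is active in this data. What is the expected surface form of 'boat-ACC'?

In [feropɔdʒe] and [feropɔga] the final segment of 'house' alternates: [dʒ] ~ [g].
If /dʒ/ were underlying and a rule turned it into [g] before the NEG suffix, 'river' would also alternate; but it has [dʒ] in both [lanefodʒe] and [lanefodʒa].
The alternation reflects palatalization before a front vowel: /k/ and /g/ become palato-alveolar [tʃ] and [dʒ] before a front vowel. /g/ is underlying.
The one attested form of 'boat', [vomopiga], shows underlying /vomopig/. Applying the same rule before a front vowel gives [vomopidʒe].

[vomopidʒe]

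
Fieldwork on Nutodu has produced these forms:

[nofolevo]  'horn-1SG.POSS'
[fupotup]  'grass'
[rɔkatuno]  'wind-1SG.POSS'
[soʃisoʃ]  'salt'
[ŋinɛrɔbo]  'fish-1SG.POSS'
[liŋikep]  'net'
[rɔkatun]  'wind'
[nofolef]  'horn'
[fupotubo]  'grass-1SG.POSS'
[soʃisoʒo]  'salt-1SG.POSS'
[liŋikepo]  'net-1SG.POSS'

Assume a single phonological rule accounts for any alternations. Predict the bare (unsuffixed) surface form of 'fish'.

[ŋinɛrɔp]

The root 'grass' surfaces as [fupotup] and [fupotubo], with a stem-final [p] ~ [b] alternation.
If /p/ were underlying and a rule turned it into [b] before the 1SG.POSS suffix, 'net' would also alternate; but it has [p] in both [liŋikep] and [liŋikepo].
The underlying segment must be /b/; voiced obstruents become voiceless word-finally, yielding [p] there.
The one attested form of 'fish', [ŋinɛrɔbo], shows underlying /ŋinɛrɔb/. Applying the same rule word-finally gives [ŋinɛrɔp].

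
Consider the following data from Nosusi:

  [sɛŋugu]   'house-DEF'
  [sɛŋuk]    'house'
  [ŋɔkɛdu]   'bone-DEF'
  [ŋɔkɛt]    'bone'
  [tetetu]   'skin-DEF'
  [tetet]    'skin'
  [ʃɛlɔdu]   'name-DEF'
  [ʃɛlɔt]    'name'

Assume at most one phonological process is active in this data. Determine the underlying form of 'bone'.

The root 'bone' surfaces as [ŋɔkɛdu] and [ŋɔkɛt], with a stem-final [d] ~ [t] alternation.
Compare 'skin', with invariant [t] in [tetetu] and [tetet]: an analysis with underlying /t/ and a rule producing [d] before the DEF suffix would wrongly predict alternation here too.
The alternation reflects word-final obstruent devoicing: voiced obstruents become voiceless word-finally. /d/ is underlying.

/ŋɔkɛd/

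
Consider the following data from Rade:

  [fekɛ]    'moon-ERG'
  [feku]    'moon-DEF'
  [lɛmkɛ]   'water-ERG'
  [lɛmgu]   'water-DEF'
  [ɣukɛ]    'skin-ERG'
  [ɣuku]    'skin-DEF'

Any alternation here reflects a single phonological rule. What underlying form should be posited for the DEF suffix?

The DEF morpheme has two allomorphs, [-gu] and [-ku].
The ERG suffix, which begins with [k], is invariant after every stem; so [k] is not altered by any rule here.
So the underlying form is /-gu/, and voiced stops become voiceless after a vowel.

/-gu/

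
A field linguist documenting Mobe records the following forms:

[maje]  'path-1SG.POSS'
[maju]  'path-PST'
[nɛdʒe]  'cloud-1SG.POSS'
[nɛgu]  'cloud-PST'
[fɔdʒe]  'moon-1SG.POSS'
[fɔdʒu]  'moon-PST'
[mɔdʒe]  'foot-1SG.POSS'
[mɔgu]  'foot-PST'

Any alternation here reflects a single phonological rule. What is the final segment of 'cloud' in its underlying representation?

/g/

The root 'cloud' surfaces as [nɛdʒe] and [nɛgu], with a stem-final [dʒ] ~ [g] alternation.
If /dʒ/ were underlying and a rule turned it into [g] before the PST suffix, 'moon' would also alternate; but it has [dʒ] in both [fɔdʒe] and [fɔdʒu].
The alternation reflects palatalization before a front vowel: /g/ becomes palato-alveolar [dʒ] before a front vowel. /g/ is underlying.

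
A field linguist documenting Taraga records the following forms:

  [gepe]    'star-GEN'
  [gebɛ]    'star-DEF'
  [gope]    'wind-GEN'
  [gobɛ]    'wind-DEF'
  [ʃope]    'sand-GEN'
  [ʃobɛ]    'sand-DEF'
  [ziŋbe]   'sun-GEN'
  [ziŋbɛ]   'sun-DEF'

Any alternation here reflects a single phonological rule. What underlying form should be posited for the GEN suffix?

/-pe/

The GEN suffix surfaces as [-be] and [-pe], depending on the final segment of the stem.
By contrast the DEF suffix keeps its initial [b] throughout — that segment must be underlying.
So the underlying form is /-pe/, and voiceless stops become voiced after a nasal.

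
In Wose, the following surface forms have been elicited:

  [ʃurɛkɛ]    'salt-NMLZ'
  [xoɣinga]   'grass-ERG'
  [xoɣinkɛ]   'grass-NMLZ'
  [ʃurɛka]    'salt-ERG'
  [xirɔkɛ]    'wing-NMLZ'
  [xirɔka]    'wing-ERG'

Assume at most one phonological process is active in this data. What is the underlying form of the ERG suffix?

/-ga/

The ERG morpheme has two allomorphs, [-ga] and [-ka].
The NMLZ suffix, which begins with [k], is invariant after every stem; so [k] is not altered by any rule here.
So the underlying form is /-ga/, and voiced stops become voiceless after a vowel.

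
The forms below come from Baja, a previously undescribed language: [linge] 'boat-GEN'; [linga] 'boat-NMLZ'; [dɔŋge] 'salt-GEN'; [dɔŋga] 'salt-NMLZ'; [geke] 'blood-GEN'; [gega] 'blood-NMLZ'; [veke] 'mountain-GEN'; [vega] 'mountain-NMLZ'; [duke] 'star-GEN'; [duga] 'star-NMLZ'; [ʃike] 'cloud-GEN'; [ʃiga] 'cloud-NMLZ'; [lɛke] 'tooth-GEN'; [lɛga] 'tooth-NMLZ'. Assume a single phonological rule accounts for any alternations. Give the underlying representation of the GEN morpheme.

/-ke/

The GEN suffix surfaces as [-ge] and [-ke], depending on the final segment of the stem.
The NMLZ suffix, which begins with [g], is invariant after every stem; so [g] is not altered by any rule here.
The GEN suffix is therefore /-ke/ underlyingly, with post-nasal voicing: voiceless stops become voiced after a nasal.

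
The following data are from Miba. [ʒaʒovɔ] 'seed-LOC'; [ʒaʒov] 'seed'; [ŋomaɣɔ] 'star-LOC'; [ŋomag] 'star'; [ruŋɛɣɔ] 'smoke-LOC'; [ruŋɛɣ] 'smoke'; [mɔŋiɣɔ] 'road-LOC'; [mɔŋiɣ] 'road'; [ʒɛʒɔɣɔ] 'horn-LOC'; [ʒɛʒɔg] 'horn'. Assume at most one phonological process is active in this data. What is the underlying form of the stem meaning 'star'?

In [ŋomaɣɔ] and [ŋomag] the final segment of 'star' alternates: [ɣ] ~ [g].
If /ɣ/ were underlying and a rule turned it into [g] in isolation, 'road' would also alternate; but it has [ɣ] in both [mɔŋiɣɔ] and [mɔŋiɣ].
So /g/ is underlying, and a rule of intervocalic spirantization — voiced stops become fricatives between vowels — gives [ɣ].
So 'star' = /ŋomag/.

/ŋomag/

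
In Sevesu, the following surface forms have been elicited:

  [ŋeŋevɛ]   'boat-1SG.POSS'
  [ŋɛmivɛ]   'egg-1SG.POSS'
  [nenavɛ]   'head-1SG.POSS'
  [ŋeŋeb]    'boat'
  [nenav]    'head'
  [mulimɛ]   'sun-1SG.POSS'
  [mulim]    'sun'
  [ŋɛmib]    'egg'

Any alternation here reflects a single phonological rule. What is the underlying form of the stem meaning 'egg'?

/ŋɛmib/

'egg' shows [b] ~ [v] at the end of the stem ([ŋɛmib] vs [ŋɛmivɛ]).
If /v/ were underlying and a rule turned it into [b] in isolation, 'head' would also alternate; but it has [v] in both [nenav] and [nenavɛ].
Therefore /b/ is basic and [v] is derived by intervocalic spirantization (voiced stops become fricatives between vowels).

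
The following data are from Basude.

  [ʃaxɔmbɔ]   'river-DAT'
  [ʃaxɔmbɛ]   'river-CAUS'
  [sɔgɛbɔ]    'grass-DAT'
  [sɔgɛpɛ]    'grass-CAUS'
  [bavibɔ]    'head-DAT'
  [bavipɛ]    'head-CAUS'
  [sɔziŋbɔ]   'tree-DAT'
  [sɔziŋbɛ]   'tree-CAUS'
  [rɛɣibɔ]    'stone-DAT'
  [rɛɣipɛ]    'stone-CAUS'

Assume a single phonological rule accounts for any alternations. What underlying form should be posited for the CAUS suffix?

The CAUS morpheme has two allomorphs, [-bɛ] and [-pɛ].
By contrast the DAT suffix keeps its initial [b] throughout — that segment must be underlying.
The CAUS suffix is therefore /-pɛ/ underlyingly, with post-nasal voicing: voiceless stops become voiced after a nasal.

/-pɛ/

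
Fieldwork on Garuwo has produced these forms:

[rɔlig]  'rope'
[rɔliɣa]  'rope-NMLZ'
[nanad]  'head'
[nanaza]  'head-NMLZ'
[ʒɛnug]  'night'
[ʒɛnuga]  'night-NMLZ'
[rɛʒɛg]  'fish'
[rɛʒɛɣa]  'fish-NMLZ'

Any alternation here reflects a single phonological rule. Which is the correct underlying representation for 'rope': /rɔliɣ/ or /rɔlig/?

The root 'rope' surfaces as [rɔlig] and [rɔliɣa], with a stem-final [g] ~ [ɣ] alternation.
The stem 'night' ([ʒɛnug], [ʒɛnuga]) shows [g] unchanged in both environments, so [g] cannot be basic with [ɣ] derived before the NMLZ suffix.
The alternation reflects word-final hardening: voiced fricatives become stops word-finally. /ɣ/ is underlying.

/rɔliɣ/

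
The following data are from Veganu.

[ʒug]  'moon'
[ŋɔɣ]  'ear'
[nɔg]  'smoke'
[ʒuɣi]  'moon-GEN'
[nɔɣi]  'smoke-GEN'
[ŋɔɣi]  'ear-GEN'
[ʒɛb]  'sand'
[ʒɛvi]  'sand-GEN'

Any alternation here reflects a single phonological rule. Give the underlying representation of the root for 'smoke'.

/nɔg/

The stem for 'smoke' ends in [ɣ] in [nɔɣi] but [g] in [nɔg].
The stem 'ear' ([ŋɔɣi], [ŋɔɣ]) shows [ɣ] unchanged in both environments, so [ɣ] cannot be basic with [g] derived in isolation.
The underlying segment must be /g/; voiced stops become fricatives between vowels, yielding [ɣ] there.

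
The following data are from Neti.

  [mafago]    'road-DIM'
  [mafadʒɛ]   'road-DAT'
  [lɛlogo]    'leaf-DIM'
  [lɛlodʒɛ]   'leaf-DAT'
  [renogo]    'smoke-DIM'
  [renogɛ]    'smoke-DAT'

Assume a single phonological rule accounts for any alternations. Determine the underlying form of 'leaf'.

/lɛlodʒ/

The stem for 'leaf' ends in [g] in [lɛlogo] but [dʒ] in [lɛlodʒɛ].
But 'smoke' keeps [g] in both environments ([renogo], [renogɛ]), so there is no rule changing /g/ to [dʒ] before the DAT suffix.
Therefore /dʒ/ is basic and [g] is derived by depalatalization (palato-alveolar /dʒ/ becomes [g] when no front vowel follows).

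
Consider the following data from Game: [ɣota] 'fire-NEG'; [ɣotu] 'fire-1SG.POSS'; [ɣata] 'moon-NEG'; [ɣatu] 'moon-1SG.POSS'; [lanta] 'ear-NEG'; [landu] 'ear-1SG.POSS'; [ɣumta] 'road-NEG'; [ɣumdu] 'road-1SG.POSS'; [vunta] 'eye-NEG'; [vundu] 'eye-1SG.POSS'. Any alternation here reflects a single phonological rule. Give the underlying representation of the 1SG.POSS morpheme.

/-du/

The 1SG.POSS morpheme has two allomorphs, [-du] and [-tu].
By contrast the NEG suffix keeps its initial [t] throughout — that segment must be underlying.
So the underlying form is /-du/, and voiced stops become voiceless after a vowel.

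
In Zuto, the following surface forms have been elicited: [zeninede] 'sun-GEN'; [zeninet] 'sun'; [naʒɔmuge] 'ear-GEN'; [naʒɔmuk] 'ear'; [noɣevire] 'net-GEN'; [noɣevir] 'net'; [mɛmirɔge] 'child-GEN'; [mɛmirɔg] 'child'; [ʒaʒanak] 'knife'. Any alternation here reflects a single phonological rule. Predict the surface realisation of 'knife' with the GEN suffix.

[ʒaʒanage]

The stem for 'ear' ends in [g] in [naʒɔmuge] but [k] in [naʒɔmuk].
Compare 'child', with invariant [g] in [mɛmirɔge] and [mɛmirɔg]: an analysis with underlying /g/ and a rule producing [k] in isolation would wrongly predict alternation here too.
So /k/ is underlying, and a rule of intervocalic voicing — voiceless stops become voiced between vowels — gives [g].
From [ʒaʒanak] the stem 'knife' is /ʒaʒanak/; between vowels this yields [ʒaʒanage].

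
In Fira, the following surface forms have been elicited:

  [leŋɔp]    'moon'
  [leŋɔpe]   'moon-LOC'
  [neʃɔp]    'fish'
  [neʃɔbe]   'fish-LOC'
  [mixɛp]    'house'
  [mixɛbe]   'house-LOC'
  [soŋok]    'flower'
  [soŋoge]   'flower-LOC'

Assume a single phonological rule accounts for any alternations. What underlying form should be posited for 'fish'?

/neʃɔb/

The stem for 'fish' ends in [p] in [neʃɔp] but [b] in [neʃɔbe].
Compare 'moon', with invariant [p] in [leŋɔp] and [leŋɔpe]: an analysis with underlying /p/ and a rule producing [b] before the LOC suffix would wrongly predict alternation here too.
So /b/ is underlying, and a rule of word-final obstruent devoicing — voiced obstruents become voiceless word-finally — gives [p].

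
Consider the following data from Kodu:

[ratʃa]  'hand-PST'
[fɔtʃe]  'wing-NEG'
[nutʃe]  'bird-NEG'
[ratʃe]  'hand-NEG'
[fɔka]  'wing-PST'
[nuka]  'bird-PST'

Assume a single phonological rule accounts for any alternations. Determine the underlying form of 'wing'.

The stem for 'wing' ends in [k] in [fɔka] but [tʃ] in [fɔtʃe].
The stem 'hand' ([ratʃa], [ratʃe]) shows [tʃ] unchanged in both environments, so [tʃ] cannot be basic with [k] derived before the PST suffix.
So /k/ is underlying, and a rule of palatalization before a front vowel — /k/ becomes palato-alveolar [tʃ] before a front vowel — gives [tʃ].

/fɔk/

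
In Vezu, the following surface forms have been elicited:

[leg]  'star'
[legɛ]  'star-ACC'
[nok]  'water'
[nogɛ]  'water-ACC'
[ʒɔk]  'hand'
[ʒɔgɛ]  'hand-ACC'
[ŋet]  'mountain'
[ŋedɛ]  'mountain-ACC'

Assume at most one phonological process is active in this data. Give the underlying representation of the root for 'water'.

'water' shows [k] ~ [g] at the end of the stem ([nok] vs [nogɛ]).
If /g/ were underlying and a rule turned it into [k] in isolation, 'star' would also alternate; but it has [g] in both [leg] and [legɛ].
Therefore /k/ is basic and [g] is derived by intervocalic voicing (voiceless stops become voiced between vowels).
So 'water' = /nok/.

/nok/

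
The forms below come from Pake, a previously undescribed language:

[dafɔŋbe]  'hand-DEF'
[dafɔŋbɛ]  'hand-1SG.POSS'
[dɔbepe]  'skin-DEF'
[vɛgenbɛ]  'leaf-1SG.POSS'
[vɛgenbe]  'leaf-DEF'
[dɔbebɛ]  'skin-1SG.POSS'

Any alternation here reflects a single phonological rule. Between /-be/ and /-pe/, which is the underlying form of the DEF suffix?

The DEF morpheme has two allomorphs, [-be] and [-pe].
By contrast the 1SG.POSS suffix keeps its initial [b] throughout — that segment must be underlying.
The DEF suffix is therefore /-pe/ underlyingly, with post-nasal voicing: voiceless stops become voiced after a nasal.

/-pe/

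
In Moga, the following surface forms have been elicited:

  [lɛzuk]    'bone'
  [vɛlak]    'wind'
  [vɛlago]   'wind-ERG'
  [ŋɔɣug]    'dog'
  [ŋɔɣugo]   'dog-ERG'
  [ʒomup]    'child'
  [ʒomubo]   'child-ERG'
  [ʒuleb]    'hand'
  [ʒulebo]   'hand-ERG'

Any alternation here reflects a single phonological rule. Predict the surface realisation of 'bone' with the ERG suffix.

The stem for 'wind' ends in [k] in [vɛlak] but [g] in [vɛlago].
If /g/ were underlying and a rule turned it into [k] in isolation, 'dog' would also alternate; but it has [g] in both [ŋɔɣug] and [ŋɔɣugo].
The alternation reflects intervocalic voicing: voiceless stops become voiced between vowels. /k/ is underlying.
From [lɛzuk] the stem 'bone' is /lɛzuk/; between vowels this yields [lɛzugo].

[lɛzugo]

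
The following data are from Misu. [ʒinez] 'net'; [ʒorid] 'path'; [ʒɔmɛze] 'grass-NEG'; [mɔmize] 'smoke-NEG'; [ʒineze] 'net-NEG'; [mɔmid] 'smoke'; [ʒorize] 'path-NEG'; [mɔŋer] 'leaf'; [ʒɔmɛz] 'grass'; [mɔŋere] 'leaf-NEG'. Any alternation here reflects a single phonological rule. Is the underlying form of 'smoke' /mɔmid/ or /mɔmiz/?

In [mɔmid] and [mɔmize] the final segment of 'smoke' alternates: [d] ~ [z].
The stem 'grass' ([ʒɔmɛz], [ʒɔmɛze]) shows [z] unchanged in both environments, so [z] cannot be basic with [d] derived in isolation.
So /d/ is underlying, and a rule of intervocalic spirantization — voiced stops become fricatives between vowels — gives [z].

/mɔmid/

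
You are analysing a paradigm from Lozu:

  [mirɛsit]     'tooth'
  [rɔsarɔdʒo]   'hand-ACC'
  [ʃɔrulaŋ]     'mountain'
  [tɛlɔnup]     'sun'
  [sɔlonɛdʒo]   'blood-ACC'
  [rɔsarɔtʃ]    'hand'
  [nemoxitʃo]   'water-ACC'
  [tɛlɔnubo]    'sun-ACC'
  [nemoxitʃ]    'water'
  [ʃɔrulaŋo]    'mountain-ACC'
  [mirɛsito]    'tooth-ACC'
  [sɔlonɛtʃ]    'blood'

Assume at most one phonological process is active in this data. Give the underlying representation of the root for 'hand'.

/rɔsarɔdʒ/

In [rɔsarɔtʃ] and [rɔsarɔdʒo] the final segment of 'hand' alternates: [tʃ] ~ [dʒ].
The stem 'water' ([nemoxitʃ], [nemoxitʃo]) shows [tʃ] unchanged in both environments, so [tʃ] cannot be basic with [dʒ] derived before the ACC suffix.
Therefore /dʒ/ is basic and [tʃ] is derived by word-final obstruent devoicing (voiced obstruents become voiceless word-finally).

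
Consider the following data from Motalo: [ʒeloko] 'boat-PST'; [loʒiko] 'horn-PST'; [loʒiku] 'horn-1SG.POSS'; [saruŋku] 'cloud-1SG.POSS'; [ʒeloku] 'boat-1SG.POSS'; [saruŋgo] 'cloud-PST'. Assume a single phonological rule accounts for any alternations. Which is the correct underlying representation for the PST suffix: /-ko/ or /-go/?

/-go/

The PST morpheme has two allomorphs, [-go] and [-ko].
By contrast the 1SG.POSS suffix keeps its initial [k] throughout — that segment must be underlying.
So the underlying form is /-go/, and voiced stops become voiceless after a vowel.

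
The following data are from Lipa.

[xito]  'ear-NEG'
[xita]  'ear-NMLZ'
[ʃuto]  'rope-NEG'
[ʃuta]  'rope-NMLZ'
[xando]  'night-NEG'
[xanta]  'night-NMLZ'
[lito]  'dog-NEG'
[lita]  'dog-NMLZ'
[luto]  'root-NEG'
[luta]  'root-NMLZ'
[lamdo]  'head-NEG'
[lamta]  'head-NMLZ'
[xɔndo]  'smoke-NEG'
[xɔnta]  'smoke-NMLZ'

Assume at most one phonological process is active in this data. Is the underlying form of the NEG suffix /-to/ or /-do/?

/-do/

The NEG suffix surfaces as [-do] and [-to], depending on the final segment of the stem.
The NMLZ suffix, which begins with [t], is invariant after every stem; so [t] is not altered by any rule here.
So the underlying form is /-do/, and voiced stops become voiceless after a vowel.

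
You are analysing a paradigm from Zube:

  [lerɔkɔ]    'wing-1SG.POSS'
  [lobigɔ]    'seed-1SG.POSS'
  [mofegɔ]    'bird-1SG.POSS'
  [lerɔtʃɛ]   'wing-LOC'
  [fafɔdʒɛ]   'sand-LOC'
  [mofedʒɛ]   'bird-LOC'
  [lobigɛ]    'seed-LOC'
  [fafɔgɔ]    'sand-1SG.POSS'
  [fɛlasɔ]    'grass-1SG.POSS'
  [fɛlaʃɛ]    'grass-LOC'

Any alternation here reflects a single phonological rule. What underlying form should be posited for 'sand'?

/fafɔdʒ/

In [fafɔgɔ] and [fafɔdʒɛ] the final segment of 'sand' alternates: [g] ~ [dʒ].
The stem 'seed' ([lobigɔ], [lobigɛ]) shows [g] unchanged in both environments, so [g] cannot be basic with [dʒ] derived before the LOC suffix.
The alternation reflects depalatalization: palato-alveolar /tʃ/, /dʒ/ and /ʃ/ become [k], [g] and [s] when no front vowel follows. /dʒ/ is underlying.
Hence 'sand' is /fafɔdʒ/ underlyingly.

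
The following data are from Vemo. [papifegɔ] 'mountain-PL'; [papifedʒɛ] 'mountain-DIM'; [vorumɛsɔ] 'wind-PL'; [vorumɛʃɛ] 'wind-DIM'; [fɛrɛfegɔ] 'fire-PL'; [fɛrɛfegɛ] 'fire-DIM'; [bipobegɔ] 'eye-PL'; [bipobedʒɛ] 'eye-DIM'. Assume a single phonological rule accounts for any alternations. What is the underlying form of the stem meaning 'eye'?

The root 'eye' surfaces as [bipobegɔ] and [bipobedʒɛ], with a stem-final [g] ~ [dʒ] alternation.
But 'fire' keeps [g] in both environments ([fɛrɛfegɔ], [fɛrɛfegɛ]), so there is no rule changing /g/ to [dʒ] before the DIM suffix.
The alternation reflects depalatalization: palato-alveolar /dʒ/ and /ʃ/ become [g] and [s] when no front vowel follows. /dʒ/ is underlying.

/bipobedʒ/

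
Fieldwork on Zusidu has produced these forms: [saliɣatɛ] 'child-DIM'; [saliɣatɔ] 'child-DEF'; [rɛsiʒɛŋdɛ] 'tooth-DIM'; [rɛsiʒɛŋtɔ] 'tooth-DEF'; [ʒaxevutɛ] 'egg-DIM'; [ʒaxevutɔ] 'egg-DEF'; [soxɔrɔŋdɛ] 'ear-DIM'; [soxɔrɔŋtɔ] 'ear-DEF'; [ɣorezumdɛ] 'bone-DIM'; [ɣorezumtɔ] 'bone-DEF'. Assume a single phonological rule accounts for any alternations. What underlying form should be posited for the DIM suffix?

The DIM morpheme has two allomorphs, [-dɛ] and [-tɛ].
By contrast the DEF suffix keeps its initial [t] throughout — that segment must be underlying.
So the underlying form is /-dɛ/, and voiced stops become voiceless after a vowel.

/-dɛ/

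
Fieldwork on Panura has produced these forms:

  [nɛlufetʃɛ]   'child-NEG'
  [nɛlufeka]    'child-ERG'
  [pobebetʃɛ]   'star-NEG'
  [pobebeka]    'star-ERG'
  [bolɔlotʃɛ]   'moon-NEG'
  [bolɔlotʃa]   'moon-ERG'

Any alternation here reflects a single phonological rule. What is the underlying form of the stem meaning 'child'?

In [nɛlufetʃɛ] and [nɛlufeka] the final segment of 'child' alternates: [tʃ] ~ [k].
Compare 'moon', with invariant [tʃ] in [bolɔlotʃɛ] and [bolɔlotʃa]: an analysis with underlying /tʃ/ and a rule producing [k] before the ERG suffix would wrongly predict alternation here too.
The underlying segment must be /k/; /k/ becomes palato-alveolar [tʃ] before a front vowel, yielding [tʃ] there.

/nɛlufek/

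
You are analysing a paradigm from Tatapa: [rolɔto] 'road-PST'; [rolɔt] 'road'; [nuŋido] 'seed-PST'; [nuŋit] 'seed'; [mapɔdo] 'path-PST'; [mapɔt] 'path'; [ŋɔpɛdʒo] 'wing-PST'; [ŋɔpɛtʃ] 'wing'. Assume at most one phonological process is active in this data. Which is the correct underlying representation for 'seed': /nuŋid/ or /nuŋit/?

/nuŋid/

The root 'seed' surfaces as [nuŋido] and [nuŋit], with a stem-final [d] ~ [t] alternation.
If /t/ were underlying and a rule turned it into [d] before the PST suffix, 'road' would also alternate; but it has [t] in both [rolɔto] and [rolɔt].
The underlying segment must be /d/; voiced obstruents become voiceless word-finally, yielding [t] there.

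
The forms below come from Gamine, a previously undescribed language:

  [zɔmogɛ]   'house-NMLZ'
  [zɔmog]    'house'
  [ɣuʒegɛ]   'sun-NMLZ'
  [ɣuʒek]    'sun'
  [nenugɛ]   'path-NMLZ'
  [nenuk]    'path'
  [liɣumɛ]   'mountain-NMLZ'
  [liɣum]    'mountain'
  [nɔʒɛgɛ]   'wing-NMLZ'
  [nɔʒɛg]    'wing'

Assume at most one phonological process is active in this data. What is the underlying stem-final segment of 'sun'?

/k/

The stem for 'sun' ends in [g] in [ɣuʒegɛ] but [k] in [ɣuʒek].
If /g/ were underlying and a rule turned it into [k] in isolation, 'wing' would also alternate; but it has [g] in both [nɔʒɛgɛ] and [nɔʒɛg].
Therefore /k/ is basic and [g] is derived by intervocalic voicing (voiceless stops become voiced between vowels).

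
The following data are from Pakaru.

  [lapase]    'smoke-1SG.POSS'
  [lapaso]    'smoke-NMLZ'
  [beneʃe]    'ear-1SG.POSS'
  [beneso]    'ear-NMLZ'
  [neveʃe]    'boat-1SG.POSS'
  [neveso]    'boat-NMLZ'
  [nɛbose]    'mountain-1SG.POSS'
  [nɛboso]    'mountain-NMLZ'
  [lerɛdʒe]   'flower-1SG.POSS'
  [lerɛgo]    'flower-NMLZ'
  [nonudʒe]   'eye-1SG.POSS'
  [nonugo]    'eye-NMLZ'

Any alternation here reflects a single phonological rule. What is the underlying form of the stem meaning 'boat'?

In [neveʃe] and [neveso] the final segment of 'boat' alternates: [ʃ] ~ [s].
If /s/ were underlying and a rule turned it into [ʃ] before the 1SG.POSS suffix, 'smoke' would also alternate; but it has [s] in both [lapase] and [lapaso].
So /ʃ/ is underlying, and a rule of depalatalization — palato-alveolar /dʒ/ and /ʃ/ become [g] and [s] when no front vowel follows — gives [s].

/neveʃ/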